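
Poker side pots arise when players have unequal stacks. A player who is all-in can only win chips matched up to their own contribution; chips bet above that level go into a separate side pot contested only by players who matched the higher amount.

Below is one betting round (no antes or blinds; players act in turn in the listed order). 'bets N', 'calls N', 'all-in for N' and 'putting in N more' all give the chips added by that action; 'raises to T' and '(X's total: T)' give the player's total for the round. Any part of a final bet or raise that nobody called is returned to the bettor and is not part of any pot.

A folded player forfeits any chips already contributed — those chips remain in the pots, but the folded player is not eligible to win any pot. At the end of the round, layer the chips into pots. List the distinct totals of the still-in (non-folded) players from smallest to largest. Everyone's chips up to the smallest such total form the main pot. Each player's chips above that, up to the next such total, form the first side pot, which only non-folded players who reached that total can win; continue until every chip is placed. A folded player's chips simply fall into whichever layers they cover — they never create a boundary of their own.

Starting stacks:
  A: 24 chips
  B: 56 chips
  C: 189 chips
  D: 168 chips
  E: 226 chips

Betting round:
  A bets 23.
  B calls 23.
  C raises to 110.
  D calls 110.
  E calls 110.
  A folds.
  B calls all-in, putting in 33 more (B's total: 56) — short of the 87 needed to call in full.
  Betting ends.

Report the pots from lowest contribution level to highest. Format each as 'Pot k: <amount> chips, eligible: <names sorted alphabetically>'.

Contributions: A=23, B=56, C=110, D=110, E=110
Folded: A
Pot levels (distinct totals of non-folded players): 56, 110
Layer 1-56: A 23 + B 56 + C 56 + D 56 + E 56 = 247 chips; eligible B, C, D, E
Layer 57-110: 54 each from C, D, E = 54*3 = 162 chips; eligible C, D, E

Pot 1: 247 chips, eligible: B, C, D, E
Pot 2: 162 chips, eligible: C, D, E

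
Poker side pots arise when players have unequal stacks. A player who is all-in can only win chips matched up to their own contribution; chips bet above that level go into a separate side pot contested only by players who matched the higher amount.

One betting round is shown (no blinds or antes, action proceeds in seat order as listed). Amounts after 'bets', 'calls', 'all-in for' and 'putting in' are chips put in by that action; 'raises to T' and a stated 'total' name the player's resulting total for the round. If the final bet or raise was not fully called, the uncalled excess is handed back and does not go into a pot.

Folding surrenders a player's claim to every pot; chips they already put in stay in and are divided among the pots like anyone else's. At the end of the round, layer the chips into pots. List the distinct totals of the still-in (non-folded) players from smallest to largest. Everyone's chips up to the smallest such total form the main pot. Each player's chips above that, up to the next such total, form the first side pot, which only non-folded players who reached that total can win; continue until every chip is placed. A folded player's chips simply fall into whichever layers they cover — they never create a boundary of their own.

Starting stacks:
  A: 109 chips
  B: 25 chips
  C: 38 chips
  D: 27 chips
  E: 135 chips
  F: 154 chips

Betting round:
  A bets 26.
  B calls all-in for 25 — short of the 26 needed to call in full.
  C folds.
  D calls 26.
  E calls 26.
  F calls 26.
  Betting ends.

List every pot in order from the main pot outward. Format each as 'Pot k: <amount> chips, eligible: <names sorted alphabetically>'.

Pot 1: 125 chips, eligible: A, B, D, E, F
Pot 2: 4 chips, eligible: A, D, E, F

Derivation:
Contributions: A=26, B=25, D=26, E=26, F=26
Folded: C
Pot levels (distinct totals of non-folded players): 25, 26
Layer 1-25: 25 each from A, B, D, E, F = 25*5 = 125 chips; eligible A, B, D, E, F
Layer 26-26: 1 each from A, D, E, F = 1*4 = 4 chips; eligible A, D, E, F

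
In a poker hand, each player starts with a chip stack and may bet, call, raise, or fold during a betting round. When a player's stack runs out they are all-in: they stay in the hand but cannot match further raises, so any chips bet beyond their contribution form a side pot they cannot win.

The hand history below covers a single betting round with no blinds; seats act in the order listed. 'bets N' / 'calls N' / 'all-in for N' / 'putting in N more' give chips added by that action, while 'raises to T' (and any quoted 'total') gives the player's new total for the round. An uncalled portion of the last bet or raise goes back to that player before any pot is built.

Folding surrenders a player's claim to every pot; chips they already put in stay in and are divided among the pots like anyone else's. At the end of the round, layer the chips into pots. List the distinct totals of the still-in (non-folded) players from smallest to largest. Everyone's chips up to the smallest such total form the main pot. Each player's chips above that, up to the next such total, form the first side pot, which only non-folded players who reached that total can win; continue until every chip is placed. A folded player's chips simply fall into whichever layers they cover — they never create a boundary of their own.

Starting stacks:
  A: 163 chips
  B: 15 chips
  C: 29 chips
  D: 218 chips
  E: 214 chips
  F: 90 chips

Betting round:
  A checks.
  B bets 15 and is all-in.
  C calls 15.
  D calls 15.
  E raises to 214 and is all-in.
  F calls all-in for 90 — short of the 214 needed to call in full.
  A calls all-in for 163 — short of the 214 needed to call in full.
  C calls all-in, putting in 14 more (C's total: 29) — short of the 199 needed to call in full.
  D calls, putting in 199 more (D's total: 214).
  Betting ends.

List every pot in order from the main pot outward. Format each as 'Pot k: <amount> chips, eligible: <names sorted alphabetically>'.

Contributions: A=163, B=15, C=29, D=214, E=214, F=90
Pot levels (distinct totals of non-folded players): 15, 29, 90, 163, 214
Layer 1-15: 15 each from A, B, C, D, E, F = 15*6 = 90 chips; eligible A, B, C, D, E, F
Layer 16-29: 14 each from A, C, D, E, F = 14*5 = 70 chips; eligible A, C, D, E, F
Layer 30-90: 61 each from A, D, E, F = 61*4 = 244 chips; eligible A, D, E, F
Layer 91-163: 73 each from A, D, E = 73*3 = 219 chips; eligible A, D, E
Layer 164-214: 51 each from D, E = 51*2 = 102 chips; eligible D, E

Pot 1: 90 chips, eligible: A, B, C, D, E, F
Pot 2: 70 chips, eligible: A, C, D, E, F
Pot 3: 244 chips, eligible: A, D, E, F
Pot 4: 219 chips, eligible: A, D, E
Pot 5: 102 chips, eligible: D, E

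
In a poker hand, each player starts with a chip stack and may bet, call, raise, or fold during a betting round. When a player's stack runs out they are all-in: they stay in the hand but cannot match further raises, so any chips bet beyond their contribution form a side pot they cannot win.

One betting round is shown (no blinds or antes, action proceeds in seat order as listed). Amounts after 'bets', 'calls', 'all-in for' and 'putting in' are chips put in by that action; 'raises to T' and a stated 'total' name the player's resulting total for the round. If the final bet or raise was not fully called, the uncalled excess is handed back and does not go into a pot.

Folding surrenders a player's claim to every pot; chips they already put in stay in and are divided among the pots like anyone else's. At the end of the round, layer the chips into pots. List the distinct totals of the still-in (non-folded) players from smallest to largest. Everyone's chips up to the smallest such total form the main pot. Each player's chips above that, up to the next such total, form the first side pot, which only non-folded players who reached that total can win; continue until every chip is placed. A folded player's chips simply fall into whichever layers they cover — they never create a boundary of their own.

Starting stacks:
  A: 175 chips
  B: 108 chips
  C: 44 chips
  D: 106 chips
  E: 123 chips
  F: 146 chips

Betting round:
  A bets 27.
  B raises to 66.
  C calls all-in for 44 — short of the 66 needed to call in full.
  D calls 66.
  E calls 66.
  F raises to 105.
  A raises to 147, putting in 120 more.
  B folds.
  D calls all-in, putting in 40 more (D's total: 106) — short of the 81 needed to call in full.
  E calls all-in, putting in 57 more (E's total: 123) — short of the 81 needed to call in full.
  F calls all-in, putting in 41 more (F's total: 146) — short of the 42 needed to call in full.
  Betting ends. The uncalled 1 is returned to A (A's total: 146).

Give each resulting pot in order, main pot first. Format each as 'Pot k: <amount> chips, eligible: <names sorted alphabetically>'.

Pot 1: 264 chips, eligible: A, C, D, E, F
Pot 2: 270 chips, eligible: A, D, E, F
Pot 3: 51 chips, eligible: A, E, F
Pot 4: 46 chips, eligible: A, F

Derivation:
Contributions (after 1 returned to A): A=146, B=66, C=44, D=106, E=123, F=146
Folded: B
Pot levels (distinct totals of non-folded players): 44, 106, 123, 146
Layer 1-44: 44 each from A, B, C, D, E, F = 44*6 = 264 chips; eligible A, C, D, E, F
Layer 45-106: A 62 + B 22 + D 62 + E 62 + F 62 = 270 chips; eligible A, D, E, F
Layer 107-123: 17 each from A, E, F = 17*3 = 51 chips; eligible A, E, F
Layer 124-146: 23 each from A, F = 23*2 = 46 chips; eligible A, F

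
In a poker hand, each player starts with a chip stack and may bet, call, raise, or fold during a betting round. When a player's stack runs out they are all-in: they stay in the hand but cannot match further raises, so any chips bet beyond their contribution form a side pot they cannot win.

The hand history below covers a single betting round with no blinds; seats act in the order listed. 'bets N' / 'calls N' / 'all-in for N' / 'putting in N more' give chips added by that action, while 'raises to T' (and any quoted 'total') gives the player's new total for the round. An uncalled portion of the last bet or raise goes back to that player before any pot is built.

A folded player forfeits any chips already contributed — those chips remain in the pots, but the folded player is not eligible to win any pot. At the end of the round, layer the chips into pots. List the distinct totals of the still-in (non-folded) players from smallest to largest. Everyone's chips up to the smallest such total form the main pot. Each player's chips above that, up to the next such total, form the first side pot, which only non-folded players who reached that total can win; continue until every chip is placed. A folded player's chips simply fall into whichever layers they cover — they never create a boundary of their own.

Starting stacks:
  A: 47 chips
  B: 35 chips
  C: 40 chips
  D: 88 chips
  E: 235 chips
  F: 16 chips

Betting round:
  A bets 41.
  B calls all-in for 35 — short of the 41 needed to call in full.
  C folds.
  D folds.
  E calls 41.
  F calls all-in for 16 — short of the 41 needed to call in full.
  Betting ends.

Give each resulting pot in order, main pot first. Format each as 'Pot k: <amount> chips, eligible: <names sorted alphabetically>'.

Contributions: A=41, B=35, E=41, F=16
Folded: C, D
Pot levels (distinct totals of non-folded players): 16, 35, 41
Layer 1-16: 16 each from A, B, E, F = 16*4 = 64 chips; eligible A, B, E, F
Layer 17-35: 19 each from A, B, E = 19*3 = 57 chips; eligible A, B, E
Layer 36-41: 6 each from A, E = 6*2 = 12 chips; eligible A, E

Pot 1: 64 chips, eligible: A, B, E, F
Pot 2: 57 chips, eligible: A, B, E
Pot 3: 12 chips, eligible: A, E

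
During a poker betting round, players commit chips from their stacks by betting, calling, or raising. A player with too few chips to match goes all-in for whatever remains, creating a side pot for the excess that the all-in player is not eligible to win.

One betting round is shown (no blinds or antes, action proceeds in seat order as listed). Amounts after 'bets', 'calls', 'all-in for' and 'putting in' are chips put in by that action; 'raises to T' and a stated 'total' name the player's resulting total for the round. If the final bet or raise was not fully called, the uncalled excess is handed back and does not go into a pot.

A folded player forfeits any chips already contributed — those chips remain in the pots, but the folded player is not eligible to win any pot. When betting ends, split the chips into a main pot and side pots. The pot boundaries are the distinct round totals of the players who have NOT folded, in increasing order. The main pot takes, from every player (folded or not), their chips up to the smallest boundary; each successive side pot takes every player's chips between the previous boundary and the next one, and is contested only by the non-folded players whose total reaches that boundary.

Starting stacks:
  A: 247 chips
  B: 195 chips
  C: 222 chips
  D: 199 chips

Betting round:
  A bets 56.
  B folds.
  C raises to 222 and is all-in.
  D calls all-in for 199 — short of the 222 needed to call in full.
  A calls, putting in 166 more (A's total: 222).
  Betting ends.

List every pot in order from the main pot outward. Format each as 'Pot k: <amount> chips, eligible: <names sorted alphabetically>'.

Contributions: A=222, C=222, D=199
Folded: B
Pot levels (distinct totals of non-folded players): 199, 222
Layer 1-199: 199 each from A, C, D = 199*3 = 597 chips; eligible A, C, D
Layer 200-222: 23 each from A, C = 23*2 = 46 chips; eligible A, C

Pot 1: 597 chips, eligible: A, C, D
Pot 2: 46 chips, eligible: A, C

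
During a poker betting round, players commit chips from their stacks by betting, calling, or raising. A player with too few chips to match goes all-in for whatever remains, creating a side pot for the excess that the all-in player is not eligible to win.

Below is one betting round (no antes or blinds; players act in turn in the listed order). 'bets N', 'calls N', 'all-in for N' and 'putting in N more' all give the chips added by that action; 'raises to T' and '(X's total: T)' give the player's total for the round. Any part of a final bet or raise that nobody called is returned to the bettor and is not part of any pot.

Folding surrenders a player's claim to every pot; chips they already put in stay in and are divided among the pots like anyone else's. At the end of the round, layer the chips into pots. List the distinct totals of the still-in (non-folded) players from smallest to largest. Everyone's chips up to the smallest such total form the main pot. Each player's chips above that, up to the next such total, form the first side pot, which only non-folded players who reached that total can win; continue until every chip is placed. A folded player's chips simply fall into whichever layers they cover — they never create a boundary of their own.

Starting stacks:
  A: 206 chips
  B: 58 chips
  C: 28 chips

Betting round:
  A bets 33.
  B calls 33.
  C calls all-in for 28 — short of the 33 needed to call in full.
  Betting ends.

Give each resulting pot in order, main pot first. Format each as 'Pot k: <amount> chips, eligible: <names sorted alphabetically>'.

Contributions: A=33, B=33, C=28
Pot levels (distinct totals of non-folded players): 28, 33
Layer 1-28: 28 each from A, B, C = 28*3 = 84 chips; eligible A, B, C
Layer 29-33: 5 each from A, B = 5*2 = 10 chips; eligible A, B

Pot 1: 84 chips, eligible: A, B, C
Pot 2: 10 chips, eligible: A, B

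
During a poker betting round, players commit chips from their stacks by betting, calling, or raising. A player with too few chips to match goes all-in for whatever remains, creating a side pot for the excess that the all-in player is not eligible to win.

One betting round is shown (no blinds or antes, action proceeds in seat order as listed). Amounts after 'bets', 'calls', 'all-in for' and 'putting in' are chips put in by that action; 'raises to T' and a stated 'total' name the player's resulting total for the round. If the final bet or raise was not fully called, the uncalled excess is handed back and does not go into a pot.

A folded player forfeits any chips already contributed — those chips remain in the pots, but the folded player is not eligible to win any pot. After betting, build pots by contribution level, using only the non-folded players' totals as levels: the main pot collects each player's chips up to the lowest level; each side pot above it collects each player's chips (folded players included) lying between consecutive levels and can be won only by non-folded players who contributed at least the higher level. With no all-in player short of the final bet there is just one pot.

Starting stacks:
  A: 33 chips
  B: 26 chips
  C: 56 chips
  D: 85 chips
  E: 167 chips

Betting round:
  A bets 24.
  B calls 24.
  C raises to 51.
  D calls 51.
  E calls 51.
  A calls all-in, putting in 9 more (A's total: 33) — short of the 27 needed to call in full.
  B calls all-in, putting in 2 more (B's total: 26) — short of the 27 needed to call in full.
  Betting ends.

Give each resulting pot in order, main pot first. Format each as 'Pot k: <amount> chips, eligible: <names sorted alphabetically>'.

Contributions: A=33, B=26, C=51, D=51, E=51
Pot levels (distinct totals of non-folded players): 26, 33, 51
Layer 1-26: 26 each from A, B, C, D, E = 26*5 = 130 chips; eligible A, B, C, D, E
Layer 27-33: 7 each from A, C, D, E = 7*4 = 28 chips; eligible A, C, D, E
Layer 34-51: 18 each from C, D, E = 18*3 = 54 chips; eligible C, D, E

Pot 1: 130 chips, eligible: A, B, C, D, E
Pot 2: 28 chips, eligible: A, C, D, E
Pot 3: 54 chips, eligible: C, D, E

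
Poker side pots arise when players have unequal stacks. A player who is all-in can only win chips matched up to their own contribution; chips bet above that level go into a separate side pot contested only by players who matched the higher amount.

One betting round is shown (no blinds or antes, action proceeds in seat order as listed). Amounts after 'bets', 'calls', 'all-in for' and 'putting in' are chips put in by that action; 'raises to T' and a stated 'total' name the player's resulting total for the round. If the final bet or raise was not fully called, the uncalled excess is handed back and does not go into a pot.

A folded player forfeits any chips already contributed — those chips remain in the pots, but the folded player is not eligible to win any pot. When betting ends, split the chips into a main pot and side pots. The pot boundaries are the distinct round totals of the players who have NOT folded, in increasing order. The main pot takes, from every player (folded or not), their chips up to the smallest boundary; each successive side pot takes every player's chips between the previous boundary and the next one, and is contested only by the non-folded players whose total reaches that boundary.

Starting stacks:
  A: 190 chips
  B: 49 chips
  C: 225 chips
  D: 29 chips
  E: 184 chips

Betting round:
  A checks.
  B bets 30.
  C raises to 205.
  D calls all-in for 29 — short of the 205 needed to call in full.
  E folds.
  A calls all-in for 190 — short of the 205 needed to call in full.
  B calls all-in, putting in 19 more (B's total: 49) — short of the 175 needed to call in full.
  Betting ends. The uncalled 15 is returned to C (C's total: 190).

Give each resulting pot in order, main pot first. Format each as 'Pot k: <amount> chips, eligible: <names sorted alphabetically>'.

Contributions (after 15 returned to C): A=190, B=49, C=190, D=29
Folded: E
Pot levels (distinct totals of non-folded players): 29, 49, 190
Layer 1-29: 29 each from A, B, C, D = 29*4 = 116 chips; eligible A, B, C, D
Layer 30-49: 20 each from A, B, C = 20*3 = 60 chips; eligible A, B, C
Layer 50-190: 141 each from A, C = 141*2 = 282 chips; eligible A, C

Pot 1: 116 chips, eligible: A, B, C, D
Pot 2: 60 chips, eligible: A, B, C
Pot 3: 282 chips, eligible: A, C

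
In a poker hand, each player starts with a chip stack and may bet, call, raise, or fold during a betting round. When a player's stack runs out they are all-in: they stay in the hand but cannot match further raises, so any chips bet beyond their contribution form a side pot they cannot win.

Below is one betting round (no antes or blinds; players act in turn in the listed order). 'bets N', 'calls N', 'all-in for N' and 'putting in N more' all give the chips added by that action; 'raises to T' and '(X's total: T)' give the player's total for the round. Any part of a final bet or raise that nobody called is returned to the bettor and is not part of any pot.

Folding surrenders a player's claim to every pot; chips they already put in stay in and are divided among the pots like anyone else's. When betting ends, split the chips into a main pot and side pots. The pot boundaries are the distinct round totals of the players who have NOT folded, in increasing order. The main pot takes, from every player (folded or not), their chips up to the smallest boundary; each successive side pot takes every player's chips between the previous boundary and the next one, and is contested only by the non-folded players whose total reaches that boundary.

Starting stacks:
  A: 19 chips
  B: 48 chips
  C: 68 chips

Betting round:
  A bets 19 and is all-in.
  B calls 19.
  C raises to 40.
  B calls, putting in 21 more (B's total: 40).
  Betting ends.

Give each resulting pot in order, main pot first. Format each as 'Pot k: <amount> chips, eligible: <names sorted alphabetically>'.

Pot 1: 57 chips, eligible: A, B, C
Pot 2: 42 chips, eligible: B, C

Derivation:
Contributions: A=19, B=40, C=40
Pot levels (distinct totals of non-folded players): 19, 40
Layer 1-19: 19 each from A, B, C = 19*3 = 57 chips; eligible A, B, C
Layer 20-40: 21 each from B, C = 21*2 = 42 chips; eligible B, C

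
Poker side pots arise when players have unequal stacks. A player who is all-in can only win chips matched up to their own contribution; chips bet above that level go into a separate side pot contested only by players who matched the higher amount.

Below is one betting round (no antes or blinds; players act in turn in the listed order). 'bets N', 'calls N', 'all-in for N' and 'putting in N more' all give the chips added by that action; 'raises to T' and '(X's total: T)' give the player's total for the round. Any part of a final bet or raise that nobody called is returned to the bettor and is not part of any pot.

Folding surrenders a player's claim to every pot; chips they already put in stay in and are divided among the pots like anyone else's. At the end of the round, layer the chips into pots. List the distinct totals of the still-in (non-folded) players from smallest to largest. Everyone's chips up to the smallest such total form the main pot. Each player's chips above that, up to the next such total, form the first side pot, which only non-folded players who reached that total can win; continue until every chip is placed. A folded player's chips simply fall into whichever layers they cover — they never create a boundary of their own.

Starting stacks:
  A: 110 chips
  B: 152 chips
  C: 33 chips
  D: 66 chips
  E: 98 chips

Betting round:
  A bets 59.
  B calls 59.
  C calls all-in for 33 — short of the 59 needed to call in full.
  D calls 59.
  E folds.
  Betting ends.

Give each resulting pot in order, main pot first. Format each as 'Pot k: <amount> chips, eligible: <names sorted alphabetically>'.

Pot 1: 132 chips, eligible: A, B, C, D
Pot 2: 78 chips, eligible: A, B, D

Derivation:
Contributions: A=59, B=59, C=33, D=59
Folded: E
Pot levels (distinct totals of non-folded players): 33, 59
Layer 1-33: 33 each from A, B, C, D = 33*4 = 132 chips; eligible A, B, C, D
Layer 34-59: 26 each from A, B, D = 26*3 = 78 chips; eligible A, B, D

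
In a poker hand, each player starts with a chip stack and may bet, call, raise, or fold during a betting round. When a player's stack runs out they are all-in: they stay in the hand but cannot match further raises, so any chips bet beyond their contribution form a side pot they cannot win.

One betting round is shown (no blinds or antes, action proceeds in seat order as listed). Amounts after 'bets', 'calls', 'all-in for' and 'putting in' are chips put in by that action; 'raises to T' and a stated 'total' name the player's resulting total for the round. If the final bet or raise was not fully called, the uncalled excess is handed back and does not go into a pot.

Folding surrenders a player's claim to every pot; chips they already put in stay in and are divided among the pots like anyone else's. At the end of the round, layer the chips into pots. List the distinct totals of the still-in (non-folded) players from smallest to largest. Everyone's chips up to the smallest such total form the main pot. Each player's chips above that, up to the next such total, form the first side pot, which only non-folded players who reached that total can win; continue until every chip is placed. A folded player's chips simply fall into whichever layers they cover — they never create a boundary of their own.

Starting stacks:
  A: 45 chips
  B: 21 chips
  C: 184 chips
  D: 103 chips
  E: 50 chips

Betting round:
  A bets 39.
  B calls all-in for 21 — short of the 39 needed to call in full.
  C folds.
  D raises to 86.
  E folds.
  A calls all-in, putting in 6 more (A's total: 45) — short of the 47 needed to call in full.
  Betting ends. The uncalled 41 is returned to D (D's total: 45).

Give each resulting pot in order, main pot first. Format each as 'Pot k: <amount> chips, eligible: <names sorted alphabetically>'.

Contributions (after 41 returned to D): A=45, B=21, D=45
Folded: C, E
Pot levels (distinct totals of non-folded players): 21, 45
Layer 1-21: 21 each from A, B, D = 21*3 = 63 chips; eligible A, B, D
Layer 22-45: 24 each from A, D = 24*2 = 48 chips; eligible A, D

Pot 1: 63 chips, eligible: A, B, D
Pot 2: 48 chips, eligible: A, D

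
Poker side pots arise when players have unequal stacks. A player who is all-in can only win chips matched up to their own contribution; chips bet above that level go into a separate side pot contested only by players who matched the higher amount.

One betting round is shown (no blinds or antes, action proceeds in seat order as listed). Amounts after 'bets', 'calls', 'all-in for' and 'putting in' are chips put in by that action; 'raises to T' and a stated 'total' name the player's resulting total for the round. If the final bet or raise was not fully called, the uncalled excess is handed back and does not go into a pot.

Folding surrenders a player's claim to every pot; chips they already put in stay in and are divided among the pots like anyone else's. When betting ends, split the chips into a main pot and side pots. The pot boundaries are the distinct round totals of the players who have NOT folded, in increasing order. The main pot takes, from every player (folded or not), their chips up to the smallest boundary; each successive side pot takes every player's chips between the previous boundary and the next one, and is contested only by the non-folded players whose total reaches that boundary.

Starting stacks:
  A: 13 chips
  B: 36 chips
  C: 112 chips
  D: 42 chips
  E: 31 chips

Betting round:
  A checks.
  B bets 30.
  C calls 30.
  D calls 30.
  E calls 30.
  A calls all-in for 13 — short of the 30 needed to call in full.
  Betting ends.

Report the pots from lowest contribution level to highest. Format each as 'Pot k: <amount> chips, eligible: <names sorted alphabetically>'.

Pot 1: 65 chips, eligible: A, B, C, D, E
Pot 2: 68 chips, eligible: B, C, D, E

Derivation:
Contributions: A=13, B=30, C=30, D=30, E=30
Pot levels (distinct totals of non-folded players): 13, 30
Layer 1-13: 13 each from A, B, C, D, E = 13*5 = 65 chips; eligible A, B, C, D, E
Layer 14-30: 17 each from B, C, D, E = 17*4 = 68 chips; eligible B, C, D, E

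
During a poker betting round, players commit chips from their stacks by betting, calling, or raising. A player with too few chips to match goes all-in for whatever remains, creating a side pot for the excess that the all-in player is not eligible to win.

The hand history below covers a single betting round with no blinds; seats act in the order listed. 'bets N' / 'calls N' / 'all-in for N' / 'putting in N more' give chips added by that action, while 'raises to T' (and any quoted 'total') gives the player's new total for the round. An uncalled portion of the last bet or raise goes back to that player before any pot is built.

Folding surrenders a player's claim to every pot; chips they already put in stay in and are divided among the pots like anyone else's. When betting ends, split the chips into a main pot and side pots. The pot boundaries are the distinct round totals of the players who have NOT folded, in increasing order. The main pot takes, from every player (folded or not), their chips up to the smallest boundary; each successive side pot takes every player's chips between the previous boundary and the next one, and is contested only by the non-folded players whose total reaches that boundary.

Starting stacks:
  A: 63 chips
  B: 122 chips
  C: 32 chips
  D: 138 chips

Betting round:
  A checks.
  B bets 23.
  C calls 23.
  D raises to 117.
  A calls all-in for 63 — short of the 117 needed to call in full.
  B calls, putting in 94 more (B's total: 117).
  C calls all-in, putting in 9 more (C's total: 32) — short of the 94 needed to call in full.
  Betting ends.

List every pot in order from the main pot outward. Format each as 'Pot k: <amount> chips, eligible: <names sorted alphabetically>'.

Contributions: A=63, B=117, C=32, D=117
Pot levels (distinct totals of non-folded players): 32, 63, 117
Layer 1-32: 32 each from A, B, C, D = 32*4 = 128 chips; eligible A, B, C, D
Layer 33-63: 31 each from A, B, D = 31*3 = 93 chips; eligible A, B, D
Layer 64-117: 54 each from B, D = 54*2 = 108 chips; eligible B, D

Pot 1: 128 chips, eligible: A, B, C, D
Pot 2: 93 chips, eligible: A, B, D
Pot 3: 108 chips, eligible: B, D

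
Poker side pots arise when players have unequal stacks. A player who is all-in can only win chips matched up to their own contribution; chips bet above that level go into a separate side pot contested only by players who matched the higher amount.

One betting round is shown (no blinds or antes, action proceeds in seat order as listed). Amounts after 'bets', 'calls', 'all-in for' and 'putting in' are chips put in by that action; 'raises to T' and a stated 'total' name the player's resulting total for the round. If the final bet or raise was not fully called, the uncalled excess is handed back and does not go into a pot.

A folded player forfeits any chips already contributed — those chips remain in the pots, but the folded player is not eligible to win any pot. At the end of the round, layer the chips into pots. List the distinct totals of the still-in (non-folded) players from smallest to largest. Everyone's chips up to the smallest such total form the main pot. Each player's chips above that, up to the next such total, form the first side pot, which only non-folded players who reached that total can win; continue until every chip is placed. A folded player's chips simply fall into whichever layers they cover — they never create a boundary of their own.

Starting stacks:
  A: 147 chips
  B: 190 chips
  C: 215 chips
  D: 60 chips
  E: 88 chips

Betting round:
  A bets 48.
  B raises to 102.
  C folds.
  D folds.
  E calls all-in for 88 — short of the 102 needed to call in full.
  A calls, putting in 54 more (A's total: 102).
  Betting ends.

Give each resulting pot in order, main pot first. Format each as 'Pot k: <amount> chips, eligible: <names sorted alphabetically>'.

Contributions: A=102, B=102, E=88
Folded: C, D
Pot levels (distinct totals of non-folded players): 88, 102
Layer 1-88: 88 each from A, B, E = 88*3 = 264 chips; eligible A, B, E
Layer 89-102: 14 each from A, B = 14*2 = 28 chips; eligible A, B

Pot 1: 264 chips, eligible: A, B, E
Pot 2: 28 chips, eligible: A, B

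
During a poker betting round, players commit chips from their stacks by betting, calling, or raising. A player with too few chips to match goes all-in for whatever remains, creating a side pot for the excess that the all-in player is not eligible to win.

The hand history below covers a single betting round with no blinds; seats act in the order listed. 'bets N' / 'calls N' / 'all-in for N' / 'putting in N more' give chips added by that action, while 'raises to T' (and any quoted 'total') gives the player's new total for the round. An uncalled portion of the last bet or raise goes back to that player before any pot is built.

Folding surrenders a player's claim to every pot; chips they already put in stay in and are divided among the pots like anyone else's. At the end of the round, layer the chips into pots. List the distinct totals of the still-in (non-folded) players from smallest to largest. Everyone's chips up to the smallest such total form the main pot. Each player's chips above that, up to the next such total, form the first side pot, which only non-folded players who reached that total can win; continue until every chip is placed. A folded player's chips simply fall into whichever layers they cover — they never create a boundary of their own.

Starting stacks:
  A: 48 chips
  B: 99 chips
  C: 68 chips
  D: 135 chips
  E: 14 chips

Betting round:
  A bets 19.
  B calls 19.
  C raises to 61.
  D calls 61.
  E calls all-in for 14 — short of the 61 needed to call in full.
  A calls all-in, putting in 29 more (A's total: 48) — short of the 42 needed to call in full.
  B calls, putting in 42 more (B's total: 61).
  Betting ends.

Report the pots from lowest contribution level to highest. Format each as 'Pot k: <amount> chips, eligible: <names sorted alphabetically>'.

Contributions: A=48, B=61, C=61, D=61, E=14
Pot levels (distinct totals of non-folded players): 14, 48, 61
Layer 1-14: 14 each from A, B, C, D, E = 14*5 = 70 chips; eligible A, B, C, D, E
Layer 15-48: 34 each from A, B, C, D = 34*4 = 136 chips; eligible A, B, C, D
Layer 49-61: 13 each from B, C, D = 13*3 = 39 chips; eligible B, C, D

Pot 1: 70 chips, eligible: A, B, C, D, E
Pot 2: 136 chips, eligible: A, B, C, D
Pot 3: 39 chips, eligible: B, C, D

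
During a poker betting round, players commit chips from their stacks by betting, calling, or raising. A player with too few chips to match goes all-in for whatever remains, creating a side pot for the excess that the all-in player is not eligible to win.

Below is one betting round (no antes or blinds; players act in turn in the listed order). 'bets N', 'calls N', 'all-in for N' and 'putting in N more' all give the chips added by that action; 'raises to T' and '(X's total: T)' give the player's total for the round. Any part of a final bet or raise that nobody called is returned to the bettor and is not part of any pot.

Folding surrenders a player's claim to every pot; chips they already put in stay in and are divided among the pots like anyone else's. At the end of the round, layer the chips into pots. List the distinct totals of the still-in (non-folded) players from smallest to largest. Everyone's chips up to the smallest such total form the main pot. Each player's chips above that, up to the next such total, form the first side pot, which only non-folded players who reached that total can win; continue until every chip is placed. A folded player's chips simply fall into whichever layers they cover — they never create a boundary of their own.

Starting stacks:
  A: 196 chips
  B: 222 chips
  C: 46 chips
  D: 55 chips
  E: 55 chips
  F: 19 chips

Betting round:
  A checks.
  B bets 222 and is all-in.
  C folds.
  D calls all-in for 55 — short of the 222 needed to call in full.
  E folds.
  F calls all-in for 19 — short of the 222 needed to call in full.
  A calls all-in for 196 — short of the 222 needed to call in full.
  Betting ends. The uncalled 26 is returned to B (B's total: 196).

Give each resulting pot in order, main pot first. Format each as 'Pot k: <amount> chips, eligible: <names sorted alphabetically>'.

Contributions (after 26 returned to B): A=196, B=196, D=55, F=19
Folded: C, E
Pot levels (distinct totals of non-folded players): 19, 55, 196
Layer 1-19: 19 each from A, B, D, F = 19*4 = 76 chips; eligible A, B, D, F
Layer 20-55: 36 each from A, B, D = 36*3 = 108 chips; eligible A, B, D
Layer 56-196: 141 each from A, B = 141*2 = 282 chips; eligible A, B

Pot 1: 76 chips, eligible: A, B, D, F
Pot 2: 108 chips, eligible: A, B, D
Pot 3: 282 chips, eligible: A, B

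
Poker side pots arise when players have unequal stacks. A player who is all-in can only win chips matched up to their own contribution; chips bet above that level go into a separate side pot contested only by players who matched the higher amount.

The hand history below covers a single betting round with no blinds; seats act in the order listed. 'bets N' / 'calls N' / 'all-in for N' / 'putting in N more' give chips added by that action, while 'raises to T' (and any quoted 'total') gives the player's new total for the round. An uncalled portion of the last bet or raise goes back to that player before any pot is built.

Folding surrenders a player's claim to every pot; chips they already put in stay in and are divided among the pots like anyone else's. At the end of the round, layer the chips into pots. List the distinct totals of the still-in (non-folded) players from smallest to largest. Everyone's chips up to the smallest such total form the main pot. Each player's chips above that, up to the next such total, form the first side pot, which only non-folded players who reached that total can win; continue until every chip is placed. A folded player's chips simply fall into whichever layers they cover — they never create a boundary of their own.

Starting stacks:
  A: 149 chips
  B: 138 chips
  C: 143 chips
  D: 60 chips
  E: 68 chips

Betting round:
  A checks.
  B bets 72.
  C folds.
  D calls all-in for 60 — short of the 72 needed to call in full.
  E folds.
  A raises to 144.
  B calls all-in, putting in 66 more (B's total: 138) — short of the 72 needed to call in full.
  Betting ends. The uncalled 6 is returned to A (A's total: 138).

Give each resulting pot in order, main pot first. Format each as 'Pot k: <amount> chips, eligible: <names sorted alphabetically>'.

Pot 1: 180 chips, eligible: A, B, D
Pot 2: 156 chips, eligible: A, B

Derivation:
Contributions (after 6 returned to A): A=138, B=138, D=60
Folded: C, E
Pot levels (distinct totals of non-folded players): 60, 138
Layer 1-60: 60 each from A, B, D = 60*3 = 180 chips; eligible A, B, D
Layer 61-138: 78 each from A, B = 78*2 = 156 chips; eligible A, B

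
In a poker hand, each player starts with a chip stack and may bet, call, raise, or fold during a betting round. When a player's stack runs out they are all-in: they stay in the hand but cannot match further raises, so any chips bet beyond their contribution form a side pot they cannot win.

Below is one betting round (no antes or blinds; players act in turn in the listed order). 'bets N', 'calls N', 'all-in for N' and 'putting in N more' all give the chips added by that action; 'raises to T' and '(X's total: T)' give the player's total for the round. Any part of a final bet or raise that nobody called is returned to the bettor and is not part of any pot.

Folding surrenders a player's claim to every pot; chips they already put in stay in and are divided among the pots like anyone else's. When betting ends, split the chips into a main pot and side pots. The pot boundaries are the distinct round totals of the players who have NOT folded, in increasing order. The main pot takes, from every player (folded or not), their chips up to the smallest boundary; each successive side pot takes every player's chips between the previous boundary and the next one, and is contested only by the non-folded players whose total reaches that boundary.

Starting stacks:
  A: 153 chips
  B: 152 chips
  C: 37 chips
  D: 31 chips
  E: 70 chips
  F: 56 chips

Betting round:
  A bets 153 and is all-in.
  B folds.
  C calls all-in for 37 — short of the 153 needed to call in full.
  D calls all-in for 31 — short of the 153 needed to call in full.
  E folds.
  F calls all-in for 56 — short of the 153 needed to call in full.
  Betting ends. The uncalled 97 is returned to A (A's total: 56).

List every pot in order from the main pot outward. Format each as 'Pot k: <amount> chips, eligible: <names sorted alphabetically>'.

Contributions (after 97 returned to A): A=56, C=37, D=31, F=56
Folded: B, E
Pot levels (distinct totals of non-folded players): 31, 37, 56
Layer 1-31: 31 each from A, C, D, F = 31*4 = 124 chips; eligible A, C, D, F
Layer 32-37: 6 each from A, C, F = 6*3 = 18 chips; eligible A, C, F
Layer 38-56: 19 each from A, F = 19*2 = 38 chips; eligible A, F

Pot 1: 124 chips, eligible: A, C, D, F
Pot 2: 18 chips, eligible: A, C, F
Pot 3: 38 chips, eligible: A, F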